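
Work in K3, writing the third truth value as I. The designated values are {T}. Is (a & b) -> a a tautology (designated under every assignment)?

No

Countermodel: a=I, b=T gives I, which is not designated.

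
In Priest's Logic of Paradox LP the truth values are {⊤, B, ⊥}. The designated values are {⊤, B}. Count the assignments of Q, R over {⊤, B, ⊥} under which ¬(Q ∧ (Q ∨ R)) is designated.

Of the 9 assignments, 6 give a value in {⊤, B}.

6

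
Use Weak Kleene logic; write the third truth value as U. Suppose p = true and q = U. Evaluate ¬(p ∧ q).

U

p ∧ q = true ∧ U = U
¬(p ∧ q) = ¬U = U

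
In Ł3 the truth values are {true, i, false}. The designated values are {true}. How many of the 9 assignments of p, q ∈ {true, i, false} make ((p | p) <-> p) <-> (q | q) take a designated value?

Designated under: (p=true, q=true); (p=i, q=true); (p=false, q=true).

3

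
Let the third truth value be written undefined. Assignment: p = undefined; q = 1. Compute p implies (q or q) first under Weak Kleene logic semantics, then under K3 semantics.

In Weak Kleene logic: q or q = 1 or 1 = 1
p implies (q or q) = undefined implies 1 = undefined
In K3: q or q = 1 or 1 = 1
p implies (q or q) = undefined implies 1 = 1  [not undefined or 1]
They differ because Weak Kleene logic and K3 treat undefined differently under the binary connectives.

undefined; 1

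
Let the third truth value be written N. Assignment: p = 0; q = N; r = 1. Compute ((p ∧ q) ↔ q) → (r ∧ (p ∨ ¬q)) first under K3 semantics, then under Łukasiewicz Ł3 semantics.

In K3: p ∧ q = 0 ∧ N = 0
(p ∧ q) ↔ q = 0 ↔ N = N
¬q = ¬N = N
p ∨ ¬q = 0 ∨ N = N
r ∧ (p ∨ ¬q) = 1 ∧ N = N
((p ∧ q) ↔ q) → (r ∧ (p ∨ ¬q)) = N → N = N  [¬N ∨ N]
In Łukasiewicz Ł3: p ∧ q = 0 ∧ N = 0
(p ∧ q) ↔ q = 0 ↔ N = N  [1 − |0−½|]
¬q = ¬N = N
p ∨ ¬q = 0 ∨ N = N
r ∧ (p ∨ ¬q) = 1 ∧ N = N
((p ∧ q) ↔ q) → (r ∧ (p ∨ ¬q)) = N → N = 1
They differ because K3 and Łukasiewicz Ł3 treat N differently under implication.

N; 1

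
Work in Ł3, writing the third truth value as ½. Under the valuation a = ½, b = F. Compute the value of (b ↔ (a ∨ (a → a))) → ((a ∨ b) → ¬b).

a → a = ½ → ½ = T  [min(1, 1−½+½)]
a ∨ (a → a) = ½ ∨ T = T
b ↔ (a ∨ (a → a)) = F ↔ T = F
a ∨ b = ½ ∨ F = ½
¬b = ¬F = T
(a ∨ b) → ¬b = ½ → T = T
(b ↔ (a ∨ (a → a))) → ((a ∨ b) → ¬b) = F → T = T

T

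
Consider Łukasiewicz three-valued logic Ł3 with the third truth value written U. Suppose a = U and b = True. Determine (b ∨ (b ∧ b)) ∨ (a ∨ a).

True

b ∧ b = True ∧ True = True
b ∨ (b ∧ b) = True ∨ True = True
a ∨ a = U ∨ U = U
(b ∨ (b ∧ b)) ∨ (a ∨ a) = True ∨ U = True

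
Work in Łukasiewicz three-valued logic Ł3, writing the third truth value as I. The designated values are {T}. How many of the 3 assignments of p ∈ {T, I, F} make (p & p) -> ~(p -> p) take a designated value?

p=T: F ·
p=I: I ·
p=F: T ✓

1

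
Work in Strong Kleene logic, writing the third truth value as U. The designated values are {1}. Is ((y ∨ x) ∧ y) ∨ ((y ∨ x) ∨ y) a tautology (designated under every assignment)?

Countermodel: y=U, x=U gives U, which is not designated.

No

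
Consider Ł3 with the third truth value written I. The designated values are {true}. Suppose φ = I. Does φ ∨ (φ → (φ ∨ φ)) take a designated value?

φ ∨ φ = I ∨ I = I
φ → (φ ∨ φ) = I → I = true  [min(1, 1−½+½)]
φ ∨ (φ → (φ ∨ φ)) = I ∨ true = true
true ∈ {true}.

Yes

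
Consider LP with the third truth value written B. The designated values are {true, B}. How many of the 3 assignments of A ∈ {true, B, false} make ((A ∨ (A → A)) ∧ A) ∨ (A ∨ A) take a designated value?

A=true: true ✓
A=B: B ✓
A=false: false ·

2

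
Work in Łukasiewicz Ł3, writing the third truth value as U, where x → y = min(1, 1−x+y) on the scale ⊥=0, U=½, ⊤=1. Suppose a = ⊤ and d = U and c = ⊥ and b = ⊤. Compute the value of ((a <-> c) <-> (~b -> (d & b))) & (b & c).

a <-> c = ⊤ <-> ⊥ = ⊥
~b = ~⊤ = ⊥
d & b = U & ⊤ = U
~b -> (d & b) = ⊥ -> U = ⊤  [min(1, 1−0+½)]
(a <-> c) <-> (~b -> (d & b)) = ⊥ <-> ⊤ = ⊥
b & c = ⊤ & ⊥ = ⊥
((a <-> c) <-> (~b -> (d & b))) & (b & c) = ⊥ & ⊥ = ⊥

⊥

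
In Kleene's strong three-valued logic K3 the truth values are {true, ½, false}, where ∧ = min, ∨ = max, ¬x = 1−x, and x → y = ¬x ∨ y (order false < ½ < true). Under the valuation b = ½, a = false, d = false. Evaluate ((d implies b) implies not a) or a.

d implies b = false implies ½ = true
not a = not false = true
(d implies b) implies not a = true implies true = true
((d implies b) implies not a) or a = true or false = true

true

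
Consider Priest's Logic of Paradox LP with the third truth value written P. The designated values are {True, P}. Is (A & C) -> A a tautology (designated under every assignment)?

Every assignment of A, C over {True, P, False} gives a value in {True, P}.
In particular, with A=P, C=P: (A & C) -> A = P.

Yes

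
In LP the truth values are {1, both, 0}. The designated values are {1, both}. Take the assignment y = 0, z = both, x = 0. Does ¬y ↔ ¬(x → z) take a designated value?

¬y = ¬0 = 1
x → z = 0 → both = 1  [¬0 ∨ both]
¬(x → z) = ¬1 = 0
¬y ↔ ¬(x → z) = 1 ↔ 0 = 0
0 ∉ {1, both}.

No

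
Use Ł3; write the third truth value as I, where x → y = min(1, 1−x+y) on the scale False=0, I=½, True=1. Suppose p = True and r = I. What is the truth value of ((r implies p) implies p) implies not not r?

I

r implies p = I implies True = True
(r implies p) implies p = True implies True = True
not r = not I = I
not not r = not I = I
((r implies p) implies p) implies not not r = True implies I = I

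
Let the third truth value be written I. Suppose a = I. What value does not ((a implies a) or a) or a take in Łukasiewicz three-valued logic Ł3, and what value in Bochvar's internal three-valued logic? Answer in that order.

In Łukasiewicz three-valued logic Ł3: a implies a = I implies I = T  [min(1, 1−½+½)]
(a implies a) or a = T or I = T
not ((a implies a) or a) = not T = F
not ((a implies a) or a) or a = F or I = I
In Bochvar's internal three-valued logic: a implies a = I implies I = I  [any arg is the third value ⇒ result is the third value]
(a implies a) or a = I or I = I
not ((a implies a) or a) = not I = I
not ((a implies a) or a) or a = I or I = I

I; I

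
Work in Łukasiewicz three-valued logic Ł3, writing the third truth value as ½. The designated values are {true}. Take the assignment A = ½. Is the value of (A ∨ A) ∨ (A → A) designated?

A ∨ A = ½ ∨ ½ = ½
A → A = ½ → ½ = true
(A ∨ A) ∨ (A → A) = ½ ∨ true = true
true ∈ {true}.

Yes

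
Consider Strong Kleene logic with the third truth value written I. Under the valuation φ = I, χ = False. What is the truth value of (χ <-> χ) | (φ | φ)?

True

χ <-> χ = False <-> False = True
φ | φ = I | I = I
(χ <-> χ) | (φ | φ) = True | I = True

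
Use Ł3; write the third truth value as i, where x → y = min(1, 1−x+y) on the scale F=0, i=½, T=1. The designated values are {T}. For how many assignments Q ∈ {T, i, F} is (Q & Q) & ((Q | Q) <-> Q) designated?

1

Q=T: T ✓
Q=i: i ·
Q=F: F ·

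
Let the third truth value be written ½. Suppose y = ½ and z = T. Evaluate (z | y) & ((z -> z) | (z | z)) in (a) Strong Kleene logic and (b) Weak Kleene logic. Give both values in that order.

In Strong Kleene logic: z | y = T | ½ = T
z -> z = T -> T = T
z | z = T | T = T
(z -> z) | (z | z) = T | T = T
(z | y) & ((z -> z) | (z | z)) = T & T = T
In Weak Kleene logic: z | y = T | ½ = ½
z -> z = T -> T = T
z | z = T | T = T
(z -> z) | (z | z) = T | T = T
(z | y) & ((z -> z) | (z | z)) = ½ & T = ½
They differ because Strong Kleene logic and Weak Kleene logic treat ½ differently under the binary connectives.

T; ½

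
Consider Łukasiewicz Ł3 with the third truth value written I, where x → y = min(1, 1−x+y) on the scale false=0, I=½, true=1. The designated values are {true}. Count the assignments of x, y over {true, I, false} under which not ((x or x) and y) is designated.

5

Of the 9 assignments, 5 give a value in {true}.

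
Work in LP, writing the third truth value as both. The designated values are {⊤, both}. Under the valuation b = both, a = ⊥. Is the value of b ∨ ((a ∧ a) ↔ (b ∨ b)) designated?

a ∧ a = ⊥ ∧ ⊥ = ⊥
b ∨ b = both ∨ both = both
(a ∧ a) ↔ (b ∨ b) = ⊥ ↔ both = both
b ∨ ((a ∧ a) ↔ (b ∨ b)) = both ∨ both = both
both ∈ {⊤, both}.

Yes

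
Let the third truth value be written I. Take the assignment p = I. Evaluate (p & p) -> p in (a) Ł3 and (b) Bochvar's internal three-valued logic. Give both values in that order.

In Ł3: p & p = I & I = I
(p & p) -> p = I -> I = true
In Bochvar's internal three-valued logic: p & p = I & I = I
(p & p) -> p = I -> I = I  [any arg is the third value ⇒ result is the third value]
They differ because Ł3 and Bochvar's internal three-valued logic treat I differently under the binary connectives.

true; I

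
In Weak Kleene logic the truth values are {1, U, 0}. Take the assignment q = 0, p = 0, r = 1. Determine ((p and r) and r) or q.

p and r = 0 and 1 = 0
(p and r) and r = 0 and 1 = 0
((p and r) and r) or q = 0 or 0 = 0

0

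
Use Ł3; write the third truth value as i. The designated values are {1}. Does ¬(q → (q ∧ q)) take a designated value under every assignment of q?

No

Countermodel: q=1 gives 0, which is not designated.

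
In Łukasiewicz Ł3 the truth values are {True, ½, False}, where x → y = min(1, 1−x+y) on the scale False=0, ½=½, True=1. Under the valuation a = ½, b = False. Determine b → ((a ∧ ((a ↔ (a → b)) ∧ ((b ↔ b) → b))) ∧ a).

a → b = ½ → False = ½  [min(1, 1−½+0)]
a ↔ (a → b) = ½ ↔ ½ = True
b ↔ b = False ↔ False = True
(b ↔ b) → b = True → False = False
(a ↔ (a → b)) ∧ ((b ↔ b) → b) = True ∧ False = False
a ∧ ((a ↔ (a → b)) ∧ ((b ↔ b) → b)) = ½ ∧ False = False
(a ∧ ((a ↔ (a → b)) ∧ ((b ↔ b) → b))) ∧ a = False ∧ ½ = False
b → ((a ∧ ((a ↔ (a → b)) ∧ ((b ↔ b) → b))) ∧ a) = False → False = True

True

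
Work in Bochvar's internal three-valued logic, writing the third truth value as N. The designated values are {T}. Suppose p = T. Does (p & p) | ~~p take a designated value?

Yes

p & p = T & T = T
~p = ~T = F
~~p = ~F = T
(p & p) | ~~p = T | T = T
T ∈ {T}.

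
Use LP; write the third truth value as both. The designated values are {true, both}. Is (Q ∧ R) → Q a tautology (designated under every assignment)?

Every assignment of Q, R over {true, both, false} gives a value in {true, both}.
In particular, with Q=both, R=both: (Q ∧ R) → Q = both.

Yes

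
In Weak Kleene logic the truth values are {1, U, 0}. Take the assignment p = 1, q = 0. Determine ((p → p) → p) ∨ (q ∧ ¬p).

1

p → p = 1 → 1 = 1
(p → p) → p = 1 → 1 = 1
¬p = ¬1 = 0
q ∧ ¬p = 0 ∧ 0 = 0
((p → p) → p) ∨ (q ∧ ¬p) = 1 ∨ 0 = 1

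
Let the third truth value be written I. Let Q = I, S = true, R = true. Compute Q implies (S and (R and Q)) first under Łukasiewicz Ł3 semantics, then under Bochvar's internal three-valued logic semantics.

In Łukasiewicz Ł3: R and Q = true and I = I
S and (R and Q) = true and I = I
Q implies (S and (R and Q)) = I implies I = true
In Bochvar's internal three-valued logic: R and Q = true and I = I
S and (R and Q) = true and I = I
Q implies (S and (R and Q)) = I implies I = I
They differ because Łukasiewicz Ł3 and Bochvar's internal three-valued logic treat I differently under the binary connectives.

true; I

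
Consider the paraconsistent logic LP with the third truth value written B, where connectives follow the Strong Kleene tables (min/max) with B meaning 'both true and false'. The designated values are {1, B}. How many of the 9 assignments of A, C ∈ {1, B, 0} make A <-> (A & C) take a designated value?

Of the 9 assignments, 8 give a value in {1, B}.

8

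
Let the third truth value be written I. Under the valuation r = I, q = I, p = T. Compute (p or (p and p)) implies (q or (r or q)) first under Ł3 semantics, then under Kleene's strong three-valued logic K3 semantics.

I; I

In Ł3: p and p = T and T = T
p or (p and p) = T or T = T
r or q = I or I = I
q or (r or q) = I or I = I
(p or (p and p)) implies (q or (r or q)) = T implies I = I  [min(1, 1−1+½)]
In Kleene's strong three-valued logic K3: p and p = T and T = T
p or (p and p) = T or T = T
r or q = I or I = I
q or (r or q) = I or I = I
(p or (p and p)) implies (q or (r or q)) = T implies I = I  [not T or I]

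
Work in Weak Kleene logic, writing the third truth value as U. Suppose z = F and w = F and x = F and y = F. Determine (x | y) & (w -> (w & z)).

x | y = F | F = F
w & z = F & F = F
w -> (w & z) = F -> F = T
(x | y) & (w -> (w & z)) = F & T = F

F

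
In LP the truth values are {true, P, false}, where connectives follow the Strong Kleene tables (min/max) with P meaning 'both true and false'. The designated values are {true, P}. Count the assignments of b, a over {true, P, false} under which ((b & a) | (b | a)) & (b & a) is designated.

4

Designated under: (b=true, a=true); (b=true, a=P); (b=P, a=true); (b=P, a=P).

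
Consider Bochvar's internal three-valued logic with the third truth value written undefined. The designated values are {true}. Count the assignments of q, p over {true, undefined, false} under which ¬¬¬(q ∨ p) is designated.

Designated under: (q=false, p=false).

1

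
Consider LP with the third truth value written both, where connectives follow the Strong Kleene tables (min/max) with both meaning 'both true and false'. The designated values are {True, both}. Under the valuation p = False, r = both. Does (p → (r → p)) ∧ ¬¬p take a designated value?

No

r → p = both → False = both
p → (r → p) = False → both = True
¬p = ¬False = True
¬¬p = ¬True = False
(p → (r → p)) ∧ ¬¬p = True ∧ False = False
False ∉ {True, both}.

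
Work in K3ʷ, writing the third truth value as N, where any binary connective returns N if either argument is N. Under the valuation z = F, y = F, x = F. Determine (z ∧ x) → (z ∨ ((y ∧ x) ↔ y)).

T

z ∧ x = F ∧ F = F
y ∧ x = F ∧ F = F
(y ∧ x) ↔ y = F ↔ F = T
z ∨ ((y ∧ x) ↔ y) = F ∨ T = T
(z ∧ x) → (z ∨ ((y ∧ x) ↔ y)) = F → T = T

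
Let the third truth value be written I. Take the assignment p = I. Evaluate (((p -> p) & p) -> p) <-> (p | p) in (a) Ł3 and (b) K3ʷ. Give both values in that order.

In Ł3: p -> p = I -> I = ⊤  [min(1, 1−½+½)]
(p -> p) & p = ⊤ & I = I
((p -> p) & p) -> p = I -> I = ⊤
p | p = I | I = I
(((p -> p) & p) -> p) <-> (p | p) = ⊤ <-> I = I
In K3ʷ: p -> p = I -> I = I
(p -> p) & p = I & I = I
((p -> p) & p) -> p = I -> I = I
p | p = I | I = I
(((p -> p) & p) -> p) <-> (p | p) = I <-> I = I

I; I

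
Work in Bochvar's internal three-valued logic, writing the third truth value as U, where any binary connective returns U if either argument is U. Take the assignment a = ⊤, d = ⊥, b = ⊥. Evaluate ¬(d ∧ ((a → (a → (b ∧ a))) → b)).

b ∧ a = ⊥ ∧ ⊤ = ⊥
a → (b ∧ a) = ⊤ → ⊥ = ⊥
a → (a → (b ∧ a)) = ⊤ → ⊥ = ⊥
(a → (a → (b ∧ a))) → b = ⊥ → ⊥ = ⊤
d ∧ ((a → (a → (b ∧ a))) → b) = ⊥ ∧ ⊤ = ⊥
¬(d ∧ ((a → (a → (b ∧ a))) → b)) = ¬⊥ = ⊤

⊤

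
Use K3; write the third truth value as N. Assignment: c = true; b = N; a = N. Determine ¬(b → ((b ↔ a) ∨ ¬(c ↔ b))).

N

b ↔ a = N ↔ N = N
c ↔ b = true ↔ N = N
¬(c ↔ b) = ¬N = N
(b ↔ a) ∨ ¬(c ↔ b) = N ∨ N = N
b → ((b ↔ a) ∨ ¬(c ↔ b)) = N → N = N  [¬N ∨ N]
¬(b → ((b ↔ a) ∨ ¬(c ↔ b))) = ¬N = N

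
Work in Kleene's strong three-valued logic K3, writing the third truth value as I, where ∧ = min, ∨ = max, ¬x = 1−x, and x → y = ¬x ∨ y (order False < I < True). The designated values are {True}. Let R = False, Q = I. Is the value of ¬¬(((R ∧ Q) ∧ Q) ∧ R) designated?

No

R ∧ Q = False ∧ I = False
(R ∧ Q) ∧ Q = False ∧ I = False
((R ∧ Q) ∧ Q) ∧ R = False ∧ False = False
¬(((R ∧ Q) ∧ Q) ∧ R) = ¬False = True
¬¬(((R ∧ Q) ∧ Q) ∧ R) = ¬True = False
False ∉ {True}.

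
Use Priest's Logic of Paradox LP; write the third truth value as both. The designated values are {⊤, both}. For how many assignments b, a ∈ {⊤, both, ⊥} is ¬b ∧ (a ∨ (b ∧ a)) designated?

4

Designated under: (b=both, a=⊤); (b=both, a=both); (b=⊥, a=⊤); (b=⊥, a=both).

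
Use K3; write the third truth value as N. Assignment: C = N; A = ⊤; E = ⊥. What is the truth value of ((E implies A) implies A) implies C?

E implies A = ⊥ implies ⊤ = ⊤
(E implies A) implies A = ⊤ implies ⊤ = ⊤
((E implies A) implies A) implies C = ⊤ implies N = N  [not ⊤ or N]

N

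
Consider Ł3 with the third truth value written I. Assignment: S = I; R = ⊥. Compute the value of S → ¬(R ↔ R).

I

R ↔ R = ⊥ ↔ ⊥ = ⊤
¬(R ↔ R) = ¬⊤ = ⊥
S → ¬(R ↔ R) = I → ⊥ = I  [min(1, 1−½+0)]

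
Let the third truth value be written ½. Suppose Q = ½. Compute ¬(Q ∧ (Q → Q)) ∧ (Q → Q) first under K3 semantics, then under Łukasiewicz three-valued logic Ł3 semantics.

In K3: Q → Q = ½ → ½ = ½  [¬½ ∨ ½]
Q ∧ (Q → Q) = ½ ∧ ½ = ½
¬(Q ∧ (Q → Q)) = ¬½ = ½
Q → Q = ½ → ½ = ½
¬(Q ∧ (Q → Q)) ∧ (Q → Q) = ½ ∧ ½ = ½
In Łukasiewicz three-valued logic Ł3: Q → Q = ½ → ½ = 1  [min(1, 1−½+½)]
Q ∧ (Q → Q) = ½ ∧ 1 = ½
¬(Q ∧ (Q → Q)) = ¬½ = ½
Q → Q = ½ → ½ = 1
¬(Q ∧ (Q → Q)) ∧ (Q → Q) = ½ ∧ 1 = ½

½; ½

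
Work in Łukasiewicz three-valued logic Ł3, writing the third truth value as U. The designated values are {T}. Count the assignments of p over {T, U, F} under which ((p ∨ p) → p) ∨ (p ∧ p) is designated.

p=T: T ✓
p=U: T ✓
p=F: T ✓

3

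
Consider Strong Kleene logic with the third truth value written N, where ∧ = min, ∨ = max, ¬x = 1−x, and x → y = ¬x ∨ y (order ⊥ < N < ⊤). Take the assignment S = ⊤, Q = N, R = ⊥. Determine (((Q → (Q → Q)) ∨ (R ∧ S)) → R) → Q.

Q → Q = N → N = N  [¬N ∨ N]
Q → (Q → Q) = N → N = N
R ∧ S = ⊥ ∧ ⊤ = ⊥
(Q → (Q → Q)) ∨ (R ∧ S) = N ∨ ⊥ = N
((Q → (Q → Q)) ∨ (R ∧ S)) → R = N → ⊥ = N
(((Q → (Q → Q)) ∨ (R ∧ S)) → R) → Q = N → N = N

N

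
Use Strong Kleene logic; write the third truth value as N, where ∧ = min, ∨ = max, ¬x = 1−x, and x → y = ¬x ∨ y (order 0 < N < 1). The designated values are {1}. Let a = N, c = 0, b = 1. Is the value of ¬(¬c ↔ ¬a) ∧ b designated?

No

¬c = ¬0 = 1
¬a = ¬N = N
¬c ↔ ¬a = 1 ↔ N = N
¬(¬c ↔ ¬a) = ¬N = N
¬(¬c ↔ ¬a) ∧ b = N ∧ 1 = N
N ∉ {1}.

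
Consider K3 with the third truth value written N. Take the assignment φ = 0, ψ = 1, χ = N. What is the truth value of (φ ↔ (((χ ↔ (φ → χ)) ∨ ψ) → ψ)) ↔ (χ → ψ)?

0

φ → χ = 0 → N = 1  [¬0 ∨ N]
χ ↔ (φ → χ) = N ↔ 1 = N
(χ ↔ (φ → χ)) ∨ ψ = N ∨ 1 = 1
((χ ↔ (φ → χ)) ∨ ψ) → ψ = 1 → 1 = 1
φ ↔ (((χ ↔ (φ → χ)) ∨ ψ) → ψ) = 0 ↔ 1 = 0
χ → ψ = N → 1 = 1
(φ ↔ (((χ ↔ (φ → χ)) ∨ ψ) → ψ)) ↔ (χ → ψ) = 0 ↔ 1 = 0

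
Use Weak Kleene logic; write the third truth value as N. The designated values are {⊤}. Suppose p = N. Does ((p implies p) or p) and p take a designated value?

p implies p = N implies N = N
(p implies p) or p = N or N = N
((p implies p) or p) and p = N and N = N
N ∉ {⊤}.

No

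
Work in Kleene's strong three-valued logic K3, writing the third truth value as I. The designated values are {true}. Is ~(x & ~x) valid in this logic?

Countermodel: x=I gives I, which is not designated.

No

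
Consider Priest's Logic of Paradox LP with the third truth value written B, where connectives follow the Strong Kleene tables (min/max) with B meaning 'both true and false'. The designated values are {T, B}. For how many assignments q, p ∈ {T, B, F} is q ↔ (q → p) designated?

Of the 9 assignments, 5 give a value in {T, B}.

5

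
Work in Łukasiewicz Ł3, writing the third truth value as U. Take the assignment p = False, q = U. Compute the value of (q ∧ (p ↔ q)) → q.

p ↔ q = False ↔ U = U  [1 − |0−½|]
q ∧ (p ↔ q) = U ∧ U = U
(q ∧ (p ↔ q)) → q = U → U = True

True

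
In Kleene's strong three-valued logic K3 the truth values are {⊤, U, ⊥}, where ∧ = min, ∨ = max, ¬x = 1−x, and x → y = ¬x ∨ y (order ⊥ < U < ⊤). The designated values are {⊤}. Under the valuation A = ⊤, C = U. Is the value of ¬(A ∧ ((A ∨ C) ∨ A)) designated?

No

A ∨ C = ⊤ ∨ U = ⊤
(A ∨ C) ∨ A = ⊤ ∨ ⊤ = ⊤
A ∧ ((A ∨ C) ∨ A) = ⊤ ∧ ⊤ = ⊤
¬(A ∧ ((A ∨ C) ∨ A)) = ¬⊤ = ⊥
⊥ ∉ {⊤}.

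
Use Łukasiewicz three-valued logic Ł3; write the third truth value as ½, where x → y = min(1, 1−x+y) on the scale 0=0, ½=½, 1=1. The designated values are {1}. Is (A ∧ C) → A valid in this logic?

Yes

Every assignment of A, C over {1, ½, 0} gives a value in {1}.
In particular, with A=½, C=½: (A ∧ C) → A = 1.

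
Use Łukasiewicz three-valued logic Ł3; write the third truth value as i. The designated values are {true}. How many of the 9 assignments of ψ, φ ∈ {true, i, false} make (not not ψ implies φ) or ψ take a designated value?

Of the 9 assignments, 8 give a value in {true}.

8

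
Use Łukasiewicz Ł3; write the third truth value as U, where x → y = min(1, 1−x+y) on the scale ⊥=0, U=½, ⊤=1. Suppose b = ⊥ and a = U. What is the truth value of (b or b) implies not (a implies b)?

b or b = ⊥ or ⊥ = ⊥
a implies b = U implies ⊥ = U
not (a implies b) = not U = U
(b or b) implies not (a implies b) = ⊥ implies U = ⊤

⊤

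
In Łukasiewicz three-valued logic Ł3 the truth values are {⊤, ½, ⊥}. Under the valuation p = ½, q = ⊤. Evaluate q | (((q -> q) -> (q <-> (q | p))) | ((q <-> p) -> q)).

⊤

q -> q = ⊤ -> ⊤ = ⊤
q | p = ⊤ | ½ = ⊤
q <-> (q | p) = ⊤ <-> ⊤ = ⊤
(q -> q) -> (q <-> (q | p)) = ⊤ -> ⊤ = ⊤
q <-> p = ⊤ <-> ½ = ½  [1 − |1−½|]
(q <-> p) -> q = ½ -> ⊤ = ⊤
((q -> q) -> (q <-> (q | p))) | ((q <-> p) -> q) = ⊤ | ⊤ = ⊤
q | (((q -> q) -> (q <-> (q | p))) | ((q <-> p) -> q)) = ⊤ | ⊤ = ⊤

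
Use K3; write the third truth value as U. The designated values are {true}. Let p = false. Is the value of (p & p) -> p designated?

p & p = false & false = false
(p & p) -> p = false -> false = true
true ∈ {true}.

Yes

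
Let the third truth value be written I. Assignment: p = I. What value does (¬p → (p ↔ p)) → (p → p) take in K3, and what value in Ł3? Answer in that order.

I; true

In K3: ¬p = ¬I = I
p ↔ p = I ↔ I = I
¬p → (p ↔ p) = I → I = I  [¬I ∨ I]
p → p = I → I = I
(¬p → (p ↔ p)) → (p → p) = I → I = I
In Ł3: ¬p = ¬I = I
p ↔ p = I ↔ I = true  [1 − |½−½|]
¬p → (p ↔ p) = I → true = true
p → p = I → I = true
(¬p → (p ↔ p)) → (p → p) = true → true = true
They differ because K3 and Ł3 treat I differently under implication.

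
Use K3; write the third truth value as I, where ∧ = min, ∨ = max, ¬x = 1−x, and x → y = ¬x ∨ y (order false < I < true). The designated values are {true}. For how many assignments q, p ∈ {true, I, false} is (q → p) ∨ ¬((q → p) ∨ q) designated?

Of the 9 assignments, 5 give a value in {true}.

5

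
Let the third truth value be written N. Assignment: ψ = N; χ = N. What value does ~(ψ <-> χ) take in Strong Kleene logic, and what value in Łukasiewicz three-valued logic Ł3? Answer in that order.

In Strong Kleene logic: ψ <-> χ = N <-> N = N
~(ψ <-> χ) = ~N = N
In Łukasiewicz three-valued logic Ł3: ψ <-> χ = N <-> N = ⊤  [1 − |½−½|]
~(ψ <-> χ) = ~⊤ = ⊥
They differ because Strong Kleene logic and Łukasiewicz three-valued logic Ł3 treat N differently under implication.

N; ⊥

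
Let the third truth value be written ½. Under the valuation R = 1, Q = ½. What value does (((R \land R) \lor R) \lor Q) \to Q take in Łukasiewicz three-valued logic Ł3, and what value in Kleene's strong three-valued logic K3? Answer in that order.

In Łukasiewicz three-valued logic Ł3: R \land R = 1 \land 1 = 1
(R \land R) \lor R = 1 \lor 1 = 1
((R \land R) \lor R) \lor Q = 1 \lor ½ = 1
(((R \land R) \lor R) \lor Q) \to Q = 1 \to ½ = ½  [min(1, 1−1+½)]
In Kleene's strong three-valued logic K3: R \land R = 1 \land 1 = 1
(R \land R) \lor R = 1 \lor 1 = 1
((R \land R) \lor R) \lor Q = 1 \lor ½ = 1
(((R \land R) \lor R) \lor Q) \to Q = 1 \to ½ = ½  [\lnot 1 \lor ½]

½; ½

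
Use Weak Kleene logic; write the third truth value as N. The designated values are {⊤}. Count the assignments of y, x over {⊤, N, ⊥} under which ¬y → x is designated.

3

Designated under: (y=⊤, x=⊤); (y=⊤, x=⊥); (y=⊥, x=⊤).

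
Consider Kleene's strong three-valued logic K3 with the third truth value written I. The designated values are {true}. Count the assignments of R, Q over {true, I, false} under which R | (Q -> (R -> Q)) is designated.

Of the 9 assignments, 8 give a value in {true}.

8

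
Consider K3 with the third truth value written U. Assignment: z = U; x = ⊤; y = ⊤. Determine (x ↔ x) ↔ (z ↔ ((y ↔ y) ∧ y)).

U

x ↔ x = ⊤ ↔ ⊤ = ⊤
y ↔ y = ⊤ ↔ ⊤ = ⊤
(y ↔ y) ∧ y = ⊤ ∧ ⊤ = ⊤
z ↔ ((y ↔ y) ∧ y) = U ↔ ⊤ = U
(x ↔ x) ↔ (z ↔ ((y ↔ y) ∧ y)) = ⊤ ↔ U = U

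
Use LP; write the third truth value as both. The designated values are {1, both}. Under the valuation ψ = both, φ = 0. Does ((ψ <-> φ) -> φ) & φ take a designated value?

No

ψ <-> φ = both <-> 0 = both
(ψ <-> φ) -> φ = both -> 0 = both  [~both | 0]
((ψ <-> φ) -> φ) & φ = both & 0 = 0
0 ∉ {1, both}.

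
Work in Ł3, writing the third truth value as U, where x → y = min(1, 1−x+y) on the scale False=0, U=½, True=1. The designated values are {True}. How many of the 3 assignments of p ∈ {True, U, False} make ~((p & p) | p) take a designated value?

p=True: False ·
p=U: U ·
p=False: True ✓

1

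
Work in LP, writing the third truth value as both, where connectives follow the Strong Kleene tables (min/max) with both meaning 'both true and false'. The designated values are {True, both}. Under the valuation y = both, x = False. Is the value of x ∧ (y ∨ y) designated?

y ∨ y = both ∨ both = both
x ∧ (y ∨ y) = False ∧ both = False
False ∉ {True, both}.

No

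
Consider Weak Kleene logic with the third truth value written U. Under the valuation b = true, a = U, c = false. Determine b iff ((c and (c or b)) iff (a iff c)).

U

c or b = false or true = true
c and (c or b) = false and true = false
a iff c = U iff false = U
(c and (c or b)) iff (a iff c) = false iff U = U
b iff ((c and (c or b)) iff (a iff c)) = true iff U = U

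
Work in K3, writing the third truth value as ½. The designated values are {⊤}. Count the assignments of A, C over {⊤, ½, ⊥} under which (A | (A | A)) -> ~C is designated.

5

Of the 9 assignments, 5 give a value in {⊤}.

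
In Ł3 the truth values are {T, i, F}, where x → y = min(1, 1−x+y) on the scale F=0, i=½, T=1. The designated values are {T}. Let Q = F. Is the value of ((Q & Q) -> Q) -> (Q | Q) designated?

Q & Q = F & F = F
(Q & Q) -> Q = F -> F = T
Q | Q = F | F = F
((Q & Q) -> Q) -> (Q | Q) = T -> F = F
F ∉ {T}.

No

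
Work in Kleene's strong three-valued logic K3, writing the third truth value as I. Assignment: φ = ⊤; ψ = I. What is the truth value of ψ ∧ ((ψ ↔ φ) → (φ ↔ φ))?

ψ ↔ φ = I ↔ ⊤ = I
φ ↔ φ = ⊤ ↔ ⊤ = ⊤
(ψ ↔ φ) → (φ ↔ φ) = I → ⊤ = ⊤  [¬I ∨ ⊤]
ψ ∧ ((ψ ↔ φ) → (φ ↔ φ)) = I ∧ ⊤ = I

I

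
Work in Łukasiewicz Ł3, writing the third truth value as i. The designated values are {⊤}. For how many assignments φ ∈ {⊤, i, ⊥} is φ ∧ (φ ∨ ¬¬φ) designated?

φ=⊤: ⊤ ✓
φ=i: i ·
φ=⊥: ⊥ ·

1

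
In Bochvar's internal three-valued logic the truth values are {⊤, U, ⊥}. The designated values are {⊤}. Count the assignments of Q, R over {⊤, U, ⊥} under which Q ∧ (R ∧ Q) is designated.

1

Designated under: (Q=⊤, R=⊤).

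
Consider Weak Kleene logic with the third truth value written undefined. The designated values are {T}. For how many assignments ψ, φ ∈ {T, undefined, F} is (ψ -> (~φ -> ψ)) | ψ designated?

4

Designated under: (ψ=T, φ=T); (ψ=T, φ=F); (ψ=F, φ=T); (ψ=F, φ=F).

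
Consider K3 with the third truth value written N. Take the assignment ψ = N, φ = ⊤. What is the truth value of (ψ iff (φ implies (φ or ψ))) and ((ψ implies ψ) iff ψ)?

φ or ψ = ⊤ or N = ⊤
φ implies (φ or ψ) = ⊤ implies ⊤ = ⊤
ψ iff (φ implies (φ or ψ)) = N iff ⊤ = N
ψ implies ψ = N implies N = N  [not N or N]
(ψ implies ψ) iff ψ = N iff N = N
(ψ iff (φ implies (φ or ψ))) and ((ψ implies ψ) iff ψ) = N and N = N

N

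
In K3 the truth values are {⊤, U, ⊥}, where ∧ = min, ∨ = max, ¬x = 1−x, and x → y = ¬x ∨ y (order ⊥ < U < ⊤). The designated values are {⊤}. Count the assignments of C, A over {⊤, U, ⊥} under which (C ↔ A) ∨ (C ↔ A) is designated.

2

Designated under: (C=⊤, A=⊤); (C=⊥, A=⊥).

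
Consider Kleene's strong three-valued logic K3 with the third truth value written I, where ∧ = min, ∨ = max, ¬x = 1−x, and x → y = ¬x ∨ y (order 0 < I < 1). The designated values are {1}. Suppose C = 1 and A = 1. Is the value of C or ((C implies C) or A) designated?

C implies C = 1 implies 1 = 1
(C implies C) or A = 1 or 1 = 1
C or ((C implies C) or A) = 1 or 1 = 1
1 ∈ {1}.

Yes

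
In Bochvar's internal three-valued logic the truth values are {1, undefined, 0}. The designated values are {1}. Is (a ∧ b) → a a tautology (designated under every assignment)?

Countermodel: a=1, b=undefined gives undefined, which is not designated.

No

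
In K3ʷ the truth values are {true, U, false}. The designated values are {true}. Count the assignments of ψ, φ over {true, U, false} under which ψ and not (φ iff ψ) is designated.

1

Designated under: (ψ=true, φ=false).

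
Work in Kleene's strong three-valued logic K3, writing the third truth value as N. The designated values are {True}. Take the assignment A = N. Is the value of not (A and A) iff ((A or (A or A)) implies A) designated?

No

A and A = N and N = N
not (A and A) = not N = N
A or A = N or N = N
A or (A or A) = N or N = N
(A or (A or A)) implies A = N implies N = N  [not N or N]
not (A and A) iff ((A or (A or A)) implies A) = N iff N = N
N ∉ {True}.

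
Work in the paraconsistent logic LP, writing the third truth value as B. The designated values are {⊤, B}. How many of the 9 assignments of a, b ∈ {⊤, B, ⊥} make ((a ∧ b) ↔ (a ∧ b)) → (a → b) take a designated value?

Of the 9 assignments, 8 give a value in {⊤, B}.

8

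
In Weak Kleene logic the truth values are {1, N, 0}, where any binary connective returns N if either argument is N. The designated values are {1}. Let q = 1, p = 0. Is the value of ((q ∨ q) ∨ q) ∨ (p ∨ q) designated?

Yes

q ∨ q = 1 ∨ 1 = 1
(q ∨ q) ∨ q = 1 ∨ 1 = 1
p ∨ q = 0 ∨ 1 = 1
((q ∨ q) ∨ q) ∨ (p ∨ q) = 1 ∨ 1 = 1
1 ∈ {1}.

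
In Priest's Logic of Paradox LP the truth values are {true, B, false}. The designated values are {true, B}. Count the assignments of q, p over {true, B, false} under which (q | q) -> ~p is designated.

8

Of the 9 assignments, 8 give a value in {true, B}.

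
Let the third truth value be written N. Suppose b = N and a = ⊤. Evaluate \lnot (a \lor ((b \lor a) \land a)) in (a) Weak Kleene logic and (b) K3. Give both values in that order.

N; ⊥

In Weak Kleene logic: b \lor a = N \lor ⊤ = N
(b \lor a) \land a = N \land ⊤ = N
a \lor ((b \lor a) \land a) = ⊤ \lor N = N
\lnot (a \lor ((b \lor a) \land a)) = \lnot N = N
In K3: b \lor a = N \lor ⊤ = ⊤
(b \lor a) \land a = ⊤ \land ⊤ = ⊤
a \lor ((b \lor a) \land a) = ⊤ \lor ⊤ = ⊤
\lnot (a \lor ((b \lor a) \land a)) = \lnot ⊤ = ⊥
They differ because Weak Kleene logic and K3 treat N differently under the binary connectives.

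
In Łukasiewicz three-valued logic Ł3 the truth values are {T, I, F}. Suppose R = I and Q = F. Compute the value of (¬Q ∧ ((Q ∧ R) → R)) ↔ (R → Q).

I

¬Q = ¬F = T
Q ∧ R = F ∧ I = F
(Q ∧ R) → R = F → I = T  [min(1, 1−0+½)]
¬Q ∧ ((Q ∧ R) → R) = T ∧ T = T
R → Q = I → F = I
(¬Q ∧ ((Q ∧ R) → R)) ↔ (R → Q) = T ↔ I = I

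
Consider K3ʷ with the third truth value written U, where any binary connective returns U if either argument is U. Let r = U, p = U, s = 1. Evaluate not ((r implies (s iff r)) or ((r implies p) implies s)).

U

s iff r = 1 iff U = U
r implies (s iff r) = U implies U = U  [any arg is the third value ⇒ result is the third value]
r implies p = U implies U = U
(r implies p) implies s = U implies 1 = U
(r implies (s iff r)) or ((r implies p) implies s) = U or U = U
not ((r implies (s iff r)) or ((r implies p) implies s)) = not U = U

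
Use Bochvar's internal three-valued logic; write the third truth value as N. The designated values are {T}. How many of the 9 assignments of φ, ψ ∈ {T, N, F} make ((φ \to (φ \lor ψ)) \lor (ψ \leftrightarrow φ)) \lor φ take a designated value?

Designated under: (φ=T, ψ=T); (φ=T, ψ=F); (φ=F, ψ=T); (φ=F, ψ=F).

4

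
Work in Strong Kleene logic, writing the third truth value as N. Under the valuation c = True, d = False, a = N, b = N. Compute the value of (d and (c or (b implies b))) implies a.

True

b implies b = N implies N = N  [not N or N]
c or (b implies b) = True or N = True
d and (c or (b implies b)) = False and True = False
(d and (c or (b implies b))) implies a = False implies N = True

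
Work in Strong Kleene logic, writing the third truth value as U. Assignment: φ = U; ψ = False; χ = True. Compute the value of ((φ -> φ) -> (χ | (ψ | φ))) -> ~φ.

φ -> φ = U -> U = U  [~U | U]
ψ | φ = False | U = U
χ | (ψ | φ) = True | U = True
(φ -> φ) -> (χ | (ψ | φ)) = U -> True = True
~φ = ~U = U
((φ -> φ) -> (χ | (ψ | φ))) -> ~φ = True -> U = U

U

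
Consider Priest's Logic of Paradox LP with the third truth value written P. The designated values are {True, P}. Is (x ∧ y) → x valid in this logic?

Yes

Every assignment of x, y over {True, P, False} gives a value in {True, P}.
In particular, with x=P, y=P: (x ∧ y) → x = P.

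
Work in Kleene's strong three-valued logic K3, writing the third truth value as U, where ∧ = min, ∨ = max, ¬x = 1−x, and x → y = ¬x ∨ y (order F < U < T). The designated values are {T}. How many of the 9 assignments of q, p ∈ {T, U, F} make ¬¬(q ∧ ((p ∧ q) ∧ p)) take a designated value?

Designated under: (q=T, p=T).

1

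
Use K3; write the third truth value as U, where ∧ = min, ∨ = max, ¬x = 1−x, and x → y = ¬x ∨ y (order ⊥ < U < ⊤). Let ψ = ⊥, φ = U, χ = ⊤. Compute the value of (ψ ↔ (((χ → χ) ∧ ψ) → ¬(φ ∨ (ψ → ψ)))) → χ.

⊤

χ → χ = ⊤ → ⊤ = ⊤
(χ → χ) ∧ ψ = ⊤ ∧ ⊥ = ⊥
ψ → ψ = ⊥ → ⊥ = ⊤
φ ∨ (ψ → ψ) = U ∨ ⊤ = ⊤
¬(φ ∨ (ψ → ψ)) = ¬⊤ = ⊥
((χ → χ) ∧ ψ) → ¬(φ ∨ (ψ → ψ)) = ⊥ → ⊥ = ⊤
ψ ↔ (((χ → χ) ∧ ψ) → ¬(φ ∨ (ψ → ψ))) = ⊥ ↔ ⊤ = ⊥
(ψ ↔ (((χ → χ) ∧ ψ) → ¬(φ ∨ (ψ → ψ)))) → χ = ⊥ → ⊤ = ⊤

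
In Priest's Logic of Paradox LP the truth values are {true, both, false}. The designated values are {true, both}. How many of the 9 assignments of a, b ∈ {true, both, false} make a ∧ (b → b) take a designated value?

6

Of the 9 assignments, 6 give a value in {true, both}.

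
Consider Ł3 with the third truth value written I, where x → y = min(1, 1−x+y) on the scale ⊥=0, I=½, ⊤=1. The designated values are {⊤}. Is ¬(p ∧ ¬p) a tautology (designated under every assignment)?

Countermodel: p=I gives I, which is not designated.

No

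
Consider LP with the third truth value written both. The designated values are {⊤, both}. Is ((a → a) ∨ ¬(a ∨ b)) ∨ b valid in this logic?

Yes

Every assignment of a, b over {⊤, both, ⊥} gives a value in {⊤, both}.
In particular, with a=both, b=both: ((a → a) ∨ ¬(a ∨ b)) ∨ b = both.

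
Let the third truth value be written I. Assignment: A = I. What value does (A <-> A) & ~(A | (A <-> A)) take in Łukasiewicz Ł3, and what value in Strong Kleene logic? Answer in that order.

F; I

In Łukasiewicz Ł3: A <-> A = I <-> I = T  [1 − |½−½|]
A <-> A = I <-> I = T
A | (A <-> A) = I | T = T
~(A | (A <-> A)) = ~T = F
(A <-> A) & ~(A | (A <-> A)) = T & F = F
In Strong Kleene logic: A <-> A = I <-> I = I
A <-> A = I <-> I = I
A | (A <-> A) = I | I = I
~(A | (A <-> A)) = ~I = I
(A <-> A) & ~(A | (A <-> A)) = I & I = I
They differ because Łukasiewicz Ł3 and Strong Kleene logic treat I differently under implication.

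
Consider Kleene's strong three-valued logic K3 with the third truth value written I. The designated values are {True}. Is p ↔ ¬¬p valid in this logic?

Countermodel: p=I gives I, which is not designated.

No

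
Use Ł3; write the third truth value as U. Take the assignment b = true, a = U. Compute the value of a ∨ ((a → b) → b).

true

a → b = U → true = true  [min(1, 1−½+1)]
(a → b) → b = true → true = true
a ∨ ((a → b) → b) = U ∨ true = true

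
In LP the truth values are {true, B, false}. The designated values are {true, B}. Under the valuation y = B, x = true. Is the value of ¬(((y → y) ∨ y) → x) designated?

y → y = B → B = B
(y → y) ∨ y = B ∨ B = B
((y → y) ∨ y) → x = B → true = true
¬(((y → y) ∨ y) → x) = ¬true = false
false ∉ {true, B}.

No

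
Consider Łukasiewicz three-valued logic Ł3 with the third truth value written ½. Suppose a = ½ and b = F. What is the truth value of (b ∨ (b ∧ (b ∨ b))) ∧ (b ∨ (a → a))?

F

b ∨ b = F ∨ F = F
b ∧ (b ∨ b) = F ∧ F = F
b ∨ (b ∧ (b ∨ b)) = F ∨ F = F
a → a = ½ → ½ = T  [min(1, 1−½+½)]
b ∨ (a → a) = F ∨ T = T
(b ∨ (b ∧ (b ∨ b))) ∧ (b ∨ (a → a)) = F ∧ T = F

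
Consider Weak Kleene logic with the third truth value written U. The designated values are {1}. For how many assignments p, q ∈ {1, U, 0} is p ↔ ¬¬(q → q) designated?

Designated under: (p=1, q=1); (p=1, q=0).

2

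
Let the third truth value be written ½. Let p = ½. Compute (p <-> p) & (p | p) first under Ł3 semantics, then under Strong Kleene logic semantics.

½; ½

In Ł3: p <-> p = ½ <-> ½ = 1
p | p = ½ | ½ = ½
(p <-> p) & (p | p) = 1 & ½ = ½
In Strong Kleene logic: p <-> p = ½ <-> ½ = ½
p | p = ½ | ½ = ½
(p <-> p) & (p | p) = ½ & ½ = ½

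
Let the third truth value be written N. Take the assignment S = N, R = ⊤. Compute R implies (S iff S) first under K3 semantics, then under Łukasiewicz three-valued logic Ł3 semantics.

N; ⊤

In K3: S iff S = N iff N = N
R implies (S iff S) = ⊤ implies N = N  [not ⊤ or N]
In Łukasiewicz three-valued logic Ł3: S iff S = N iff N = ⊤  [1 − |½−½|]
R implies (S iff S) = ⊤ implies ⊤ = ⊤
They differ because K3 and Łukasiewicz three-valued logic Ł3 treat N differently under implication.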